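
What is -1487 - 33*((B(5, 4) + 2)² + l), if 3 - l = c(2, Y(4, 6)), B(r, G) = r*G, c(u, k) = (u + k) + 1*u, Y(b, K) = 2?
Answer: -17360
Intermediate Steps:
c(u, k) = k + 2*u (c(u, k) = (k + u) + u = k + 2*u)
B(r, G) = G*r
l = -3 (l = 3 - (2 + 2*2) = 3 - (2 + 4) = 3 - 1*6 = 3 - 6 = -3)
-1487 - 33*((B(5, 4) + 2)² + l) = -1487 - 33*((4*5 + 2)² - 3) = -1487 - 33*((20 + 2)² - 3) = -1487 - 33*(22² - 3) = -1487 - 33*(484 - 3) = -1487 - 33*481 = -1487 - 15873 = -17360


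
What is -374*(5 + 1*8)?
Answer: -4862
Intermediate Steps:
-374*(5 + 1*8) = -374*(5 + 8) = -374*13 = -4862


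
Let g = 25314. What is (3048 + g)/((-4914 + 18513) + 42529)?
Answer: 14181/28064 ≈ 0.50531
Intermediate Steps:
(3048 + g)/((-4914 + 18513) + 42529) = (3048 + 25314)/((-4914 + 18513) + 42529) = 28362/(13599 + 42529) = 28362/56128 = 28362*(1/56128) = 14181/28064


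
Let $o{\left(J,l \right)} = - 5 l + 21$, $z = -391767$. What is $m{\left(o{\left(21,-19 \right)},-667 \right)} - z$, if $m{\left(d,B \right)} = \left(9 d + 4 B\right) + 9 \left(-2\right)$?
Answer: $390125$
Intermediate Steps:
$o{\left(J,l \right)} = 21 - 5 l$
$m{\left(d,B \right)} = -18 + 4 B + 9 d$ ($m{\left(d,B \right)} = \left(4 B + 9 d\right) - 18 = -18 + 4 B + 9 d$)
$m{\left(o{\left(21,-19 \right)},-667 \right)} - z = \left(-18 + 4 \left(-667\right) + 9 \left(21 - -95\right)\right) - -391767 = \left(-18 - 2668 + 9 \left(21 + 95\right)\right) + 391767 = \left(-18 - 2668 + 9 \cdot 116\right) + 391767 = \left(-18 - 2668 + 1044\right) + 391767 = -1642 + 391767 = 390125$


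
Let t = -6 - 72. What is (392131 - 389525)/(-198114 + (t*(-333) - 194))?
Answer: -1303/86167 ≈ -0.015122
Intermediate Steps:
t = -78
(392131 - 389525)/(-198114 + (t*(-333) - 194)) = (392131 - 389525)/(-198114 + (-78*(-333) - 194)) = 2606/(-198114 + (25974 - 194)) = 2606/(-198114 + 25780) = 2606/(-172334) = 2606*(-1/172334) = -1303/86167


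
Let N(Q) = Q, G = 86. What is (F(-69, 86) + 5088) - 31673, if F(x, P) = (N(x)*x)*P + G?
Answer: 382947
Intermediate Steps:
F(x, P) = 86 + P*x² (F(x, P) = (x*x)*P + 86 = x²*P + 86 = P*x² + 86 = 86 + P*x²)
(F(-69, 86) + 5088) - 31673 = ((86 + 86*(-69)²) + 5088) - 31673 = ((86 + 86*4761) + 5088) - 31673 = ((86 + 409446) + 5088) - 31673 = (409532 + 5088) - 31673 = 414620 - 31673 = 382947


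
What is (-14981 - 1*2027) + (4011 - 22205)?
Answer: -35202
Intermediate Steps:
(-14981 - 1*2027) + (4011 - 22205) = (-14981 - 2027) - 18194 = -17008 - 18194 = -35202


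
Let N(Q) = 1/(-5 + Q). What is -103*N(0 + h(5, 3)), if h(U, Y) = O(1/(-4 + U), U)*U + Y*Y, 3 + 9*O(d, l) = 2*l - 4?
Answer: -309/17 ≈ -18.176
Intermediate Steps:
O(d, l) = -7/9 + 2*l/9 (O(d, l) = -⅓ + (2*l - 4)/9 = -⅓ + (-4 + 2*l)/9 = -⅓ + (-4/9 + 2*l/9) = -7/9 + 2*l/9)
h(U, Y) = Y² + U*(-7/9 + 2*U/9) (h(U, Y) = (-7/9 + 2*U/9)*U + Y*Y = U*(-7/9 + 2*U/9) + Y² = Y² + U*(-7/9 + 2*U/9))
-103*N(0 + h(5, 3)) = -103/(-5 + (0 + (3² + (⅑)*5*(-7 + 2*5)))) = -103/(-5 + (0 + (9 + (⅑)*5*(-7 + 10)))) = -103/(-5 + (0 + (9 + (⅑)*5*3))) = -103/(-5 + (0 + (9 + 5/3))) = -103/(-5 + (0 + 32/3)) = -103/(-5 + 32/3) = -103/17/3 = -103*3/17 = -309/17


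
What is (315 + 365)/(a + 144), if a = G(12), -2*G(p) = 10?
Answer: 680/139 ≈ 4.8921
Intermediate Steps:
G(p) = -5 (G(p) = -½*10 = -5)
a = -5
(315 + 365)/(a + 144) = (315 + 365)/(-5 + 144) = 680/139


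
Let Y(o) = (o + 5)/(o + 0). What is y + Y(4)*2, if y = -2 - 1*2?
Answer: 1/2 ≈ 0.50000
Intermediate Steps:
Y(o) = (5 + o)/o
y = -4 (y = -2 - 2 = -4)
y + Y(4)*2 = -4 + ((5 + 4)/4)*2 = -4 + ((1/4)*9)*2 = -4 + (9/4)*2 = -4 + 9/2 = 1/2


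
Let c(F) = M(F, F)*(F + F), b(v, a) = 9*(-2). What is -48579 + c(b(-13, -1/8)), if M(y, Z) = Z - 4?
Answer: -47787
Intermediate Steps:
M(y, Z) = -4 + Z
b(v, a) = -18
c(F) = 2*F*(-4 + F) (c(F) = (-4 + F)*(F + F) = (-4 + F)*(2*F) = 2*F*(-4 + F))
-48579 + c(b(-13, -1/8)) = -48579 + 2*(-18)*(-4 - 18) = -48579 + 2*(-18)*(-22) = -48579 + 792 = -47787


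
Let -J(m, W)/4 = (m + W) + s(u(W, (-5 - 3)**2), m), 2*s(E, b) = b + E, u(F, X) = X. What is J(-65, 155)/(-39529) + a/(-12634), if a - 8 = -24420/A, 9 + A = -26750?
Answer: 55801428740/6681847879987 ≈ 0.0083512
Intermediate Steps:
A = -26759 (A = -9 - 26750 = -26759)
s(E, b) = E/2 + b/2 (s(E, b) = (b + E)/2 = (E + b)/2 = E/2 + b/2)
a = 238492/26759 (a = 8 - 24420/(-26759) = 8 - 24420*(-1/26759) = 8 + 24420/26759 = 238492/26759 ≈ 8.9126)
J(m, W) = -128 - 6*m - 4*W (J(m, W) = -4*((m + W) + ((-5 - 3)**2/2 + m/2)) = -4*((W + m) + ((1/2)*(-8)**2 + m/2)) = -4*((W + m) + ((1/2)*64 + m/2)) = -4*((W + m) + (32 + m/2)) = -4*(32 + W + 3*m/2) = -128 - 6*m - 4*W)
J(-65, 155)/(-39529) + a/(-12634) = (-128 - 6*(-65) - 4*155)/(-39529) + (238492/26759)/(-12634) = (-128 + 390 - 620)*(-1/39529) + (238492/26759)*(-1/12634) = -358*(-1/39529) - 119246/169036603 = 358/39529 - 119246/169036603 = 55801428740/6681847879987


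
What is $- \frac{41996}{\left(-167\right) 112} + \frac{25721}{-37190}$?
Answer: $\frac{135093207}{86950220} \approx 1.5537$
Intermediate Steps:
$- \frac{41996}{\left(-167\right) 112} + \frac{25721}{-37190} = - \frac{41996}{-18704} + 25721 \left(- \frac{1}{37190}\right) = \left(-41996\right) \left(- \frac{1}{18704}\right) - \frac{25721}{37190} = \frac{10499}{4676} - \frac{25721}{37190} = \frac{135093207}{86950220}$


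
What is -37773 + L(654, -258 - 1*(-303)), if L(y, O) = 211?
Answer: -37562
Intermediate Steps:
-37773 + L(654, -258 - 1*(-303)) = -37773 + 211 = -37562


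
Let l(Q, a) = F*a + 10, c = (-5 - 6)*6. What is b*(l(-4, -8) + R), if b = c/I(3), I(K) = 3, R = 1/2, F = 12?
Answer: 1881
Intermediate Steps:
R = ½ ≈ 0.50000
c = -66 (c = -11*6 = -66)
l(Q, a) = 10 + 12*a (l(Q, a) = 12*a + 10 = 10 + 12*a)
b = -22 (b = -66/3 = -66*⅓ = -22)
b*(l(-4, -8) + R) = -22*((10 + 12*(-8)) + ½) = -22*((10 - 96) + ½) = -22*(-86 + ½) = -22*(-171/2) = 1881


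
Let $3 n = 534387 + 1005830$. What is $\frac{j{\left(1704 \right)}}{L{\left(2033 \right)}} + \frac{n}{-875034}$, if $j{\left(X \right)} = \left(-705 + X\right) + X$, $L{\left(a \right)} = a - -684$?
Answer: $\frac{2910881117}{7132402134} \approx 0.40812$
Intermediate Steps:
$L{\left(a \right)} = 684 + a$ ($L{\left(a \right)} = a + 684 = 684 + a$)
$n = \frac{1540217}{3}$ ($n = \frac{534387 + 1005830}{3} = \frac{1}{3} \cdot 1540217 = \frac{1540217}{3} \approx 5.1341 \cdot 10^{5}$)
$j{\left(X \right)} = -705 + 2 X$
$\frac{j{\left(1704 \right)}}{L{\left(2033 \right)}} + \frac{n}{-875034} = \frac{-705 + 2 \cdot 1704}{684 + 2033} + \frac{1540217}{3 \left(-875034\right)} = \frac{-705 + 3408}{2717} + \frac{1540217}{3} \left(- \frac{1}{875034}\right) = 2703 \cdot \frac{1}{2717} - \frac{1540217}{2625102} = \frac{2703}{2717} - \frac{1540217}{2625102} = \frac{2910881117}{7132402134}$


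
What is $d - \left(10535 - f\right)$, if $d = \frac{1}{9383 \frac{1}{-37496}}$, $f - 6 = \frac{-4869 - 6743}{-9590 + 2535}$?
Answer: $- \frac{697144476269}{66197065} \approx -10531.0$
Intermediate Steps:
$f = \frac{53942}{7055}$ ($f = 6 + \frac{-4869 - 6743}{-9590 + 2535} = 6 - \frac{11612}{-7055} = 6 - - \frac{11612}{7055} = 6 + \frac{11612}{7055} = \frac{53942}{7055} \approx 7.6459$)
$d = - \frac{37496}{9383}$ ($d = \frac{1}{9383 \left(- \frac{1}{37496}\right)} = \frac{1}{- \frac{9383}{37496}} = - \frac{37496}{9383} \approx -3.9962$)
$d - \left(10535 - f\right) = - \frac{37496}{9383} - \left(10535 - \frac{53942}{7055}\right) = - \frac{37496}{9383} - \frac{74270483}{7055} = - \frac{697144476269}{66197065}$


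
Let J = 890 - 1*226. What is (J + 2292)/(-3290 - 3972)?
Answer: -1478/3631 ≈ -0.40705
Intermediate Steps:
J = 664 (J = 890 - 226 = 664)
(J + 2292)/(-3290 - 3972) = (664 + 2292)/(-3290 - 3972) = 2956/(-7262) = 2956*(-1/7262) = -1478/3631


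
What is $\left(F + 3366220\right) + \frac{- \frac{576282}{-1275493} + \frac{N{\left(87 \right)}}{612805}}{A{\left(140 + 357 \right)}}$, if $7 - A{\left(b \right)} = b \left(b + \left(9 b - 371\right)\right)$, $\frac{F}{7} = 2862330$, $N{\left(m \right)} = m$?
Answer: $\frac{41810143541581839946512299}{1786565108199079040} \approx 2.3403 \cdot 10^{7}$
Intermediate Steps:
$F = 20036310$ ($F = 7 \cdot 2862330 = 20036310$)
$A{\left(b \right)} = 7 - b \left(-371 + 10 b\right)$ ($A{\left(b \right)} = 7 - b \left(b + \left(9 b - 371\right)\right) = 7 - b \left(b + \left(-371 + 9 b\right)\right) = 7 - b \left(-371 + 10 b\right)$)
$\left(F + 3366220\right) + \frac{- \frac{576282}{-1275493} + \frac{N{\left(87 \right)}}{612805}}{A{\left(140 + 357 \right)}} = \left(20036310 + 3366220\right) + \frac{- \frac{576282}{-1275493} + \frac{87}{612805}}{7 - 10 \left(140 + 357\right)^{2} + 371 \left(140 + 357\right)} = 23402530 + \frac{\left(-576282\right) \left(- \frac{1}{1275493}\right) + 87 \cdot \frac{1}{612805}}{7 - 10 \cdot 497^{2} + 371 \cdot 497} = 23402530 + \frac{\frac{576282}{1275493} + \frac{87}{612805}}{7 - 2470090 + 184387} = 23402530 + \frac{353259458901}{781628487865 \left(7 - 2470090 + 184387\right)} = 23402530 + \frac{353259458901}{781628487865 \left(-2285696\right)} = 23402530 + \frac{353259458901}{781628487865} \left(- \frac{1}{2285696}\right) = 23402530 - \frac{353259458901}{1786565108199079040} = \frac{41810143541581839946512299}{1786565108199079040}$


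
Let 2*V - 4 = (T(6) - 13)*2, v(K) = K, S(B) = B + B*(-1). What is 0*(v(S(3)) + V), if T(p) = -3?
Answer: 0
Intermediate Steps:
S(B) = 0 (S(B) = B - B = 0)
V = -14 (V = 2 + ((-3 - 13)*2)/2 = 2 + (-16*2)/2 = 2 + (1/2)*(-32) = 2 - 16 = -14)
0*(v(S(3)) + V) = 0*(0 - 14) = 0*(-14) = 0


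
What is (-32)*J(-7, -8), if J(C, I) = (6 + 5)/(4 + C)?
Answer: 352/3 ≈ 117.33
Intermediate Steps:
J(C, I) = 11/(4 + C)
(-32)*J(-7, -8) = (-32)*(11/(4 - 7)) = (-16*2)*(11/(-3)) = -352*(-1)/3 = -32*(-11/3) = 352/3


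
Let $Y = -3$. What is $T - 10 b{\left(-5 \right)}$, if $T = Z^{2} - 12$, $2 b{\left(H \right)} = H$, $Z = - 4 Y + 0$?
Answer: $157$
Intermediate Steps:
$Z = 12$ ($Z = \left(-4\right) \left(-3\right) + 0 = 12 + 0 = 12$)
$b{\left(H \right)} = \frac{H}{2}$
$T = 132$ ($T = 12^{2} - 12 = 144 - 12 = 132$)
$T - 10 b{\left(-5 \right)} = 132 - 10 \cdot \frac{1}{2} \left(-5\right) = 132 - -25 = 132 + 25 = 157$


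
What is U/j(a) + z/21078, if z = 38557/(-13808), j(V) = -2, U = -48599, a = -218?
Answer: 7072248522131/291045024 ≈ 24300.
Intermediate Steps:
z = -38557/13808 (z = 38557*(-1/13808) = -38557/13808 ≈ -2.7924)
U/j(a) + z/21078 = -48599/(-2) - 38557/13808/21078 = -48599*(-½) - 38557/13808*1/21078 = 48599/2 - 38557/291045024 = 7072248522131/291045024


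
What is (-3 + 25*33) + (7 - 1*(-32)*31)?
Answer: 1821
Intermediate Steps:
(-3 + 25*33) + (7 - 1*(-32)*31) = (-3 + 825) + (7 + 32*31) = 822 + (7 + 992) = 822 + 999 = 1821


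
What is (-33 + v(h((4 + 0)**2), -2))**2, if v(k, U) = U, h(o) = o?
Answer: 1225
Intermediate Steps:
(-33 + v(h((4 + 0)**2), -2))**2 = (-33 - 2)**2 = (-35)**2 = 1225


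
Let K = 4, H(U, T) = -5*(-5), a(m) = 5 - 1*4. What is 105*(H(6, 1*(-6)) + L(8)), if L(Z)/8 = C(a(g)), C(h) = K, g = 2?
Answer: 5985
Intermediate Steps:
a(m) = 1 (a(m) = 5 - 4 = 1)
H(U, T) = 25
C(h) = 4
L(Z) = 32 (L(Z) = 8*4 = 32)
105*(H(6, 1*(-6)) + L(8)) = 105*(25 + 32) = 105*57 = 5985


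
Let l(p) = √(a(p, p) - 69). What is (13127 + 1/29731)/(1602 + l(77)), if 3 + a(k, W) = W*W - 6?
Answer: 625226698476/76127801243 - 390278838*√5851/76127801243 ≈ 7.8207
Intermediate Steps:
a(k, W) = -9 + W² (a(k, W) = -3 + (W*W - 6) = -3 + (W² - 6) = -3 + (-6 + W²) = -9 + W²)
l(p) = √(-78 + p²) (l(p) = √((-9 + p²) - 69) = √(-78 + p²))
(13127 + 1/29731)/(1602 + l(77)) = (13127 + 1/29731)/(1602 + √(-78 + 77²)) = (13127 + 1/29731)/(1602 + √(-78 + 5929)) = 390278838/(29731*(1602 + √5851))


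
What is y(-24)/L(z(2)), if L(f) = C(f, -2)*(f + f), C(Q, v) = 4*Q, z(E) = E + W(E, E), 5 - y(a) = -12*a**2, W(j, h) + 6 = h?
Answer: 6917/32 ≈ 216.16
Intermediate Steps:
W(j, h) = -6 + h
y(a) = 5 + 12*a**2 (y(a) = 5 - (-12)*a**2 = 5 + 12*a**2)
z(E) = -6 + 2*E (z(E) = E + (-6 + E) = -6 + 2*E)
L(f) = 8*f**2 (L(f) = (4*f)*(f + f) = (4*f)*(2*f) = 8*f**2)
y(-24)/L(z(2)) = (5 + 12*(-24)**2)/((8*(-6 + 2*2)**2)) = (5 + 12*576)/((8*(-6 + 4)**2)) = (5 + 6912)/((8*(-2)**2)) = 6917/((8*4)) = 6917/32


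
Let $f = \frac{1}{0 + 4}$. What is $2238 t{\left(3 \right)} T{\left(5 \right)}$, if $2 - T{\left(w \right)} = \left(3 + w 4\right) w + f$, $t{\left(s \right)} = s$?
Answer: $- \frac{1520721}{2} \approx -7.6036 \cdot 10^{5}$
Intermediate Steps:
$f = \frac{1}{4} \approx 0.25$
$T{\left(w \right)} = \frac{7}{4} - w \left(3 + 4 w\right)$ ($T{\left(w \right)} = 2 - \left(\left(3 + w 4\right) w + \frac{1}{4}\right) = 2 - \left(\left(3 + 4 w\right) w + \frac{1}{4}\right) = 2 - \left(w \left(3 + 4 w\right) + \frac{1}{4}\right) = 2 - \left(\frac{1}{4} + w \left(3 + 4 w\right)\right) = \frac{7}{4} - w \left(3 + 4 w\right)$)
$2238 t{\left(3 \right)} T{\left(5 \right)} = 2238 \cdot 3 \left(\frac{7}{4} - 4 \cdot 5^{2} - 15\right) = 6714 \left(\frac{7}{4} - 100 - 15\right) = 6714 \left(- \frac{453}{4}\right) = - \frac{1520721}{2}$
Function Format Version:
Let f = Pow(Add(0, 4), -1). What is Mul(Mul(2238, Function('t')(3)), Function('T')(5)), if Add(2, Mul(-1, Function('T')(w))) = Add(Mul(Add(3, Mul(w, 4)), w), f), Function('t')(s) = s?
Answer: Rational(-1520721, 2) ≈ -7.6036e+5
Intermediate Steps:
f = Rational(1, 4) (f = Pow(4, -1) = Rational(1, 4) ≈ 0.25000)
Function('T')(w) = Add(Rational(7, 4), Mul(-1, w, Add(3, Mul(4, w)))) (Function('T')(w) = Add(2, Mul(-1, Add(Mul(Add(3, Mul(w, 4)), w), Rational(1, 4)))) = Add(2, Mul(-1, Add(Mul(Add(3, Mul(4, w)), w), Rational(1, 4)))) = Add(2, Mul(-1, Add(Mul(w, Add(3, Mul(4, w))), Rational(1, 4)))) = Add(2, Mul(-1, Add(Rational(1, 4), Mul(w, Add(3, Mul(4, w)))))) = Add(2, Add(Rational(-1, 4), Mul(-1, w, Add(3, Mul(4, w))))) = Add(Rational(7, 4), Mul(-1, w, Add(3, Mul(4, w)))))
Mul(Mul(2238, Function('t')(3)), Function('T')(5)) = Mul(Mul(2238, 3), Add(Rational(7, 4), Mul(-4, Pow(5, 2)), Mul(-3, 5))) = Mul(6714, Add(Rational(7, 4), Mul(-4, 25), -15)) = Mul(6714, Add(Rational(7, 4), -100, -15)) = Mul(6714, Rational(-453, 4)) = Rational(-1520721, 2)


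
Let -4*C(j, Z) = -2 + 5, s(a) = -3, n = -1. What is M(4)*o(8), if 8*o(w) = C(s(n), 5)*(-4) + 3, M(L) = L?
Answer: 3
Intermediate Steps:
C(j, Z) = -3/4 (C(j, Z) = -(-2 + 5)/4 = -1/4*3 = -3/4)
o(w) = 3/4 (o(w) = (-3/4*(-4) + 3)/8 = (3 + 3)/8 = (1/8)*6 = 3/4)
M(4)*o(8) = 4*(3/4) = 3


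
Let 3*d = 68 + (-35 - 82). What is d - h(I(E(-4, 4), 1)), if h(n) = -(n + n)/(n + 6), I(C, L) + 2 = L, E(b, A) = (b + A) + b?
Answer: -251/15 ≈ -16.733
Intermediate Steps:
E(b, A) = A + 2*b (E(b, A) = (A + b) + b = A + 2*b)
I(C, L) = -2 + L
h(n) = -2*n/(6 + n)
d = -49/3 (d = (68 + (-35 - 82))/3 = (68 - 117)/3 = (1/3)*(-49) = -49/3 ≈ -16.333)
d - h(I(E(-4, 4), 1)) = -49/3 - (-2)*(-2 + 1)/(6 + (-2 + 1)) = -49/3 - (-2)*(-1)/(6 - 1) = -49/3 - (-2)*(-1)/5 = -49/3 - 1*2/5 = -49/3 - 2/5 = -251/15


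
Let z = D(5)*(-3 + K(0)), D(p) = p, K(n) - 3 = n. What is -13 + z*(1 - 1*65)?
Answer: -13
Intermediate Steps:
K(n) = 3 + n
z = 0 (z = 5*(-3 + (3 + 0)) = 5*(-3 + 3) = 5*0 = 0)
-13 + z*(1 - 1*65) = -13 + 0*(1 - 1*65) = -13 + 0*(1 - 65) = -13 + 0*(-64) = -13 + 0 = -13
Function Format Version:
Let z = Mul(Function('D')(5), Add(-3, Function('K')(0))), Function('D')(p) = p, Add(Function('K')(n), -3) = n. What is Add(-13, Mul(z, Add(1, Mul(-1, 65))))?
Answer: -13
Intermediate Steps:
Function('K')(n) = Add(3, n)
z = 0 (z = Mul(5, Add(-3, Add(3, 0))) = Mul(5, Add(-3, 3)) = Mul(5, 0) = 0)
Add(-13, Mul(z, Add(1, Mul(-1, 65)))) = Add(-13, Mul(0, Add(1, Mul(-1, 65)))) = Add(-13, Mul(0, Add(1, -65))) = Add(-13, Mul(0, -64)) = Add(-13, 0) = -13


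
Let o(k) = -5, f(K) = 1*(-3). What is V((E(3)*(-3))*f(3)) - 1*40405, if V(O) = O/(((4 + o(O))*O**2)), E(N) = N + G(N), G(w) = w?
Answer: -2181871/54 ≈ -40405.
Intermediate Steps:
f(K) = -3
E(N) = 2*N (E(N) = N + N = 2*N)
V(O) = -1/O (V(O) = O/(((4 - 5)*O**2)) = O/((-O**2)) = O*(-1/O**2) = -1/O)
V((E(3)*(-3))*f(3)) - 1*40405 = -1/(((2*3)*(-3))*(-3)) - 1*40405 = -1/((6*(-3))*(-3)) - 40405 = -1/((-18*(-3))) - 40405 = -1/54 - 40405 = -2181871/54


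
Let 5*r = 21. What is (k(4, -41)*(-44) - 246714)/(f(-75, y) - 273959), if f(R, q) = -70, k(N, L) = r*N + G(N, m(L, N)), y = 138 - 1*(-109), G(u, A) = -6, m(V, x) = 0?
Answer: 411982/456715 ≈ 0.90205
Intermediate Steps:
r = 21/5 (r = (⅕)*21 = 21/5 ≈ 4.2000)
y = 247 (y = 138 + 109 = 247)
k(N, L) = -6 + 21*N/5 (k(N, L) = 21*N/5 - 6 = -6 + 21*N/5)
(k(4, -41)*(-44) - 246714)/(f(-75, y) - 273959) = ((-6 + (21/5)*4)*(-44) - 246714)/(-70 - 273959) = ((-6 + 84/5)*(-44) - 246714)/(-274029) = ((54/5)*(-44) - 246714)*(-1/274029) = (-2376/5 - 246714)*(-1/274029) = -1235946/5*(-1/274029) = 411982/456715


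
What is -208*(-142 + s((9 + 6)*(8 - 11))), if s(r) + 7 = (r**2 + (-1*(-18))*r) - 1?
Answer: -221520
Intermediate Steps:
s(r) = -8 + r**2 + 18*r (s(r) = -7 + ((r**2 + (-1*(-18))*r) - 1) = -7 + ((r**2 + 18*r) - 1) = -7 + (-1 + r**2 + 18*r) = -8 + r**2 + 18*r)
-208*(-142 + s((9 + 6)*(8 - 11))) = -208*(-142 + (-8 + ((9 + 6)*(8 - 11))**2 + 18*((9 + 6)*(8 - 11)))) = -208*(-142 + (-8 + (15*(-3))**2 + 18*(15*(-3)))) = -208*(-142 + (-8 + (-45)**2 + 18*(-45))) = -208*(-142 + (-8 + 2025 - 810)) = -208*(-142 + 1207) = -208*1065 = -221520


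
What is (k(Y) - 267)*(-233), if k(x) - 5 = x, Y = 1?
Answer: 60813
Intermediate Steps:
k(x) = 5 + x
(k(Y) - 267)*(-233) = ((5 + 1) - 267)*(-233) = (6 - 267)*(-233) = -261*(-233) = 60813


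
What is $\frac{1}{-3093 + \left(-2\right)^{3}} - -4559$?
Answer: $\frac{14137458}{3101} \approx 4559.0$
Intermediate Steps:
$\frac{1}{-3093 + \left(-2\right)^{3}} - -4559 = \frac{1}{-3093 - 8} + 4559 = \frac{1}{-3101} + 4559 = - \frac{1}{3101} + 4559 = \frac{14137458}{3101}$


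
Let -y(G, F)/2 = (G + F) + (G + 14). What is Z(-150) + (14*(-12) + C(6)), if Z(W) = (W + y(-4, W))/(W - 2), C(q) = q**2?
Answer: -10101/76 ≈ -132.91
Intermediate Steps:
y(G, F) = -28 - 4*G - 2*F (y(G, F) = -2*((G + F) + (G + 14)) = -2*((F + G) + (14 + G)) = -2*(14 + F + 2*G) = -28 - 4*G - 2*F)
Z(W) = (-12 - W)/(-2 + W) (Z(W) = (W + (-28 - 4*(-4) - 2*W))/(W - 2) = (W + (-28 + 16 - 2*W))/(-2 + W) = (W + (-12 - 2*W))/(-2 + W) = (-12 - W)/(-2 + W))
Z(-150) + (14*(-12) + C(6)) = (-12 - 1*(-150))/(-2 - 150) + (14*(-12) + 6**2) = (-12 + 150)/(-152) + (-168 + 36) = -1/152*138 - 132 = -69/76 - 132 = -10101/76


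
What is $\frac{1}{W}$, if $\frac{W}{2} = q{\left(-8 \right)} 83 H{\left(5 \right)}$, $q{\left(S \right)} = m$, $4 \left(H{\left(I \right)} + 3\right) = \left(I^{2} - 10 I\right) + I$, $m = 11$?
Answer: $- \frac{1}{14608} \approx -6.8456 \cdot 10^{-5}$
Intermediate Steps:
$H{\left(I \right)} = -3 - \frac{9 I}{4} + \frac{I^{2}}{4}$ ($H{\left(I \right)} = -3 + \frac{\left(I^{2} - 10 I\right) + I}{4} = -3 + \frac{I^{2} - 9 I}{4} = -3 + \left(- \frac{9 I}{4} + \frac{I^{2}}{4}\right) = -3 - \frac{9 I}{4} + \frac{I^{2}}{4}$)
$q{\left(S \right)} = 11$
$W = -14608$ ($W = 2 \cdot 11 \cdot 83 \left(-3 - \frac{45}{4} + \frac{5^{2}}{4}\right) = 2 \cdot 913 \left(-3 - \frac{45}{4} + \frac{1}{4} \cdot 25\right) = 2 \cdot 913 \left(-3 - \frac{45}{4} + \frac{25}{4}\right) = 2 \cdot 913 \left(-8\right) = 2 \left(-7304\right) = -14608$)
$\frac{1}{W} = \frac{1}{-14608} = - \frac{1}{14608}$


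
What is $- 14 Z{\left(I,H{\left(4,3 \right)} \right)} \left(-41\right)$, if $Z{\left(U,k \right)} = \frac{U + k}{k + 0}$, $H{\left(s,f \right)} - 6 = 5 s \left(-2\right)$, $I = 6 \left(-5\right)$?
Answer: $\frac{18368}{17} \approx 1080.5$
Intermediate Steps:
$I = -30$
$H{\left(s,f \right)} = 6 - 10 s$ ($H{\left(s,f \right)} = 6 + 5 s \left(-2\right) = 6 - 10 s$)
$Z{\left(U,k \right)} = \frac{U + k}{k}$
$- 14 Z{\left(I,H{\left(4,3 \right)} \right)} \left(-41\right) = - 14 \frac{-30 + \left(6 - 40\right)}{6 - 40} \left(-41\right) = - 14 \frac{-30 - 34}{-34} \left(-41\right) = - 14 \left(\left(- \frac{1}{34}\right) \left(-64\right)\right) \left(-41\right) = \left(-14\right) \frac{32}{17} \left(-41\right) = \left(- \frac{448}{17}\right) \left(-41\right) = \frac{18368}{17}$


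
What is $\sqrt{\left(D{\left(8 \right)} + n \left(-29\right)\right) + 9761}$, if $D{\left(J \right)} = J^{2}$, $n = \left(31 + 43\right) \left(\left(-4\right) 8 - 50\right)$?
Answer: $\sqrt{185797} \approx 431.04$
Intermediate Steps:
$n = -6068$ ($n = 74 \left(-32 - 50\right) = 74 \left(-82\right) = -6068$)
$\sqrt{\left(D{\left(8 \right)} + n \left(-29\right)\right) + 9761} = \sqrt{\left(8^{2} - -175972\right) + 9761} = \sqrt{\left(64 + 175972\right) + 9761} = \sqrt{176036 + 9761} = \sqrt{185797}$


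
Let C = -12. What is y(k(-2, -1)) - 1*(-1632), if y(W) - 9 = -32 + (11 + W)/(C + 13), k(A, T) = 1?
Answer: 1621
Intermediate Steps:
y(W) = -12 + W (y(W) = 9 + (-32 + (11 + W)/(-12 + 13)) = 9 + (-32 + (11 + W)/1) = 9 + (-32 + (11 + W)*1) = 9 + (-32 + (11 + W)) = 9 + (-21 + W) = -12 + W)
y(k(-2, -1)) - 1*(-1632) = (-12 + 1) - 1*(-1632) = -11 + 1632 = 1621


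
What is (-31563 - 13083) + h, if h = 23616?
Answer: -21030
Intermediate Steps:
(-31563 - 13083) + h = (-31563 - 13083) + 23616 = -44646 + 23616 = -21030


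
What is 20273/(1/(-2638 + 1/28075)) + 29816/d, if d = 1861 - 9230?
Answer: -11064229104625913/206884675 ≈ -5.3480e+7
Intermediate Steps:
d = -7369
20273/(1/(-2638 + 1/28075)) + 29816/d = 20273/(1/(-2638 + 1/28075)) + 29816/(-7369) = 20273/(1/(-2638 + 1/28075)) + 29816*(-1/7369) = 20273/(1/(-74061849/28075)) - 29816/7369 = 20273/(-28075/74061849) - 29816/7369 = 20273*(-74061849/28075) - 29816/7369 = -1501455864777/28075 - 29816/7369 = -11064229104625913/206884675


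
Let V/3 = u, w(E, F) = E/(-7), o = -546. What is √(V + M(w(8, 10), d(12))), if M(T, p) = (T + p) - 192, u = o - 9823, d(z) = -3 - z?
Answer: I*√1534442/7 ≈ 176.96*I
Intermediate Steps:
w(E, F) = -E/7 (w(E, F) = E*(-⅐) = -E/7)
u = -10369 (u = -546 - 9823 = -10369)
M(T, p) = -192 + T + p
V = -31107 (V = 3*(-10369) = -31107)
√(V + M(w(8, 10), d(12))) = √(-31107 + (-192 - ⅐*8 + (-3 - 1*12))) = √(-31107 + (-192 - 8/7 + (-3 - 12))) = √(-31107 + (-192 - 8/7 - 15)) = √(-31107 - 1457/7) = √(-219206/7) = I*√1534442/7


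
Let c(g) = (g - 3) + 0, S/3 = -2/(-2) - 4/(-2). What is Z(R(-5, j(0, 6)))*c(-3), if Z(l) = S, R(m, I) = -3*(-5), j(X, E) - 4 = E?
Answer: -54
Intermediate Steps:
j(X, E) = 4 + E
R(m, I) = 15
S = 9 (S = 3*(-2/(-2) - 4/(-2)) = 3*(-2*(-1/2) - 4*(-1/2)) = 3*(1 + 2) = 3*3 = 9)
Z(l) = 9
c(g) = -3 + g (c(g) = (-3 + g) + 0 = -3 + g)
Z(R(-5, j(0, 6)))*c(-3) = 9*(-3 - 3) = 9*(-6) = -54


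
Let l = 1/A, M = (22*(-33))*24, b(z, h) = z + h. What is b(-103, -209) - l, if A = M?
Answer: -5436287/17424 ≈ -312.00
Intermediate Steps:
b(z, h) = h + z
M = -17424 (M = -726*24 = -17424)
A = -17424
l = -1/17424 (l = 1/(-17424) = -1/17424 ≈ -5.7392e-5)
b(-103, -209) - l = (-209 - 103) - 1*(-1/17424) = -312 + 1/17424 = -5436287/17424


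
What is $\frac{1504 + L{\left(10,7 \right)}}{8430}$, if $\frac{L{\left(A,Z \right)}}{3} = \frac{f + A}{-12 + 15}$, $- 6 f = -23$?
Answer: $\frac{9107}{50580} \approx 0.18005$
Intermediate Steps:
$f = \frac{23}{6}$ ($f = \left(- \frac{1}{6}\right) \left(-23\right) = \frac{23}{6} \approx 3.8333$)
$L{\left(A,Z \right)} = \frac{23}{6} + A$ ($L{\left(A,Z \right)} = 3 \frac{\frac{23}{6} + A}{-12 + 15} = 3 \frac{\frac{23}{6} + A}{3} = 3 \left(\frac{23}{6} + A\right) \frac{1}{3} = 3 \left(\frac{23}{18} + \frac{A}{3}\right) = \frac{23}{6} + A$)
$\frac{1504 + L{\left(10,7 \right)}}{8430} = \frac{1504 + \left(\frac{23}{6} + 10\right)}{8430} = \left(1504 + \frac{83}{6}\right) \frac{1}{8430} = \frac{9107}{6} \cdot \frac{1}{8430} = \frac{9107}{50580}$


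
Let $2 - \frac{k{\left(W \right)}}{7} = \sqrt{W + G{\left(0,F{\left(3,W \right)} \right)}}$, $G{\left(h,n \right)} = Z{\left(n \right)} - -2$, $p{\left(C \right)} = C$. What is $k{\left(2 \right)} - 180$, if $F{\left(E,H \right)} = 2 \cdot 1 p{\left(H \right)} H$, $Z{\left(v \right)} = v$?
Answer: $-166 - 14 \sqrt{3} \approx -190.25$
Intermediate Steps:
$F{\left(E,H \right)} = 2 H^{2}$ ($F{\left(E,H \right)} = 2 \cdot 1 H H = 2 H H = 2 H^{2}$)
$G{\left(h,n \right)} = 2 + n$ ($G{\left(h,n \right)} = n - -2 = n + 2 = 2 + n$)
$k{\left(W \right)} = 14 - 7 \sqrt{2 + W + 2 W^{2}}$ ($k{\left(W \right)} = 14 - 7 \sqrt{W + \left(2 + 2 W^{2}\right)} = 14 - 7 \sqrt{2 + W + 2 W^{2}}$)
$k{\left(2 \right)} - 180 = \left(14 - 7 \sqrt{2 + 2 + 2 \cdot 2^{2}}\right) - 180 = \left(14 - 7 \sqrt{2 + 2 + 2 \cdot 4}\right) - 180 = \left(14 - 7 \sqrt{2 + 2 + 8}\right) - 180 = \left(14 - 7 \sqrt{12}\right) - 180 = \left(14 - 7 \cdot 2 \sqrt{3}\right) - 180 = \left(14 - 14 \sqrt{3}\right) - 180 = -166 - 14 \sqrt{3}$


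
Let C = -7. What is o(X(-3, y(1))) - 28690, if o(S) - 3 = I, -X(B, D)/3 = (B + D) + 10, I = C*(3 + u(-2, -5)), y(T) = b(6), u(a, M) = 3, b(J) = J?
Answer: -28729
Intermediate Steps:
y(T) = 6
I = -42 (I = -7*(3 + 3) = -7*6 = -42)
X(B, D) = -30 - 3*B - 3*D (X(B, D) = -3*((B + D) + 10) = -3*(10 + B + D) = -30 - 3*B - 3*D)
o(S) = -39 (o(S) = 3 - 42 = -39)
o(X(-3, y(1))) - 28690 = -39 - 28690 = -28729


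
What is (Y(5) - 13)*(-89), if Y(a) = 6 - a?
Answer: 1068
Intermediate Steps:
(Y(5) - 13)*(-89) = ((6 - 1*5) - 13)*(-89) = ((6 - 5) - 13)*(-89) = (1 - 13)*(-89) = -12*(-89) = 1068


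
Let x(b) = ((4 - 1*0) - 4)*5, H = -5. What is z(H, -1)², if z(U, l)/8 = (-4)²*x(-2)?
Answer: 0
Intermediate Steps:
x(b) = 0 (x(b) = ((4 + 0) - 4)*5 = (4 - 4)*5 = 0*5 = 0)
z(U, l) = 0 (z(U, l) = 8*((-4)²*0) = 8*(16*0) = 8*0 = 0)
z(H, -1)² = 0² = 0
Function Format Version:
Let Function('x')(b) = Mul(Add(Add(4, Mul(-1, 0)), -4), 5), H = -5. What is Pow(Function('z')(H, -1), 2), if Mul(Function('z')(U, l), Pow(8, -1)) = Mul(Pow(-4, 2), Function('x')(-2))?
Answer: 0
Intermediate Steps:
Function('x')(b) = 0 (Function('x')(b) = Mul(Add(Add(4, 0), -4), 5) = Mul(Add(4, -4), 5) = Mul(0, 5) = 0)
Function('z')(U, l) = 0 (Function('z')(U, l) = Mul(8, Mul(Pow(-4, 2), 0)) = Mul(8, Mul(16, 0)) = Mul(8, 0) = 0)
Pow(Function('z')(H, -1), 2) = Pow(0, 2) = 0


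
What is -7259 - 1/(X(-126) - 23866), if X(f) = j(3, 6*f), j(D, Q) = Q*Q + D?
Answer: -3975558308/547673 ≈ -7259.0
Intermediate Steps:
j(D, Q) = D + Q² (j(D, Q) = Q² + D = D + Q²)
X(f) = 3 + 36*f² (X(f) = 3 + (6*f)² = 3 + 36*f²)
-7259 - 1/(X(-126) - 23866) = -7259 - 1/((3 + 36*(-126)²) - 23866) = -7259 - 1/((3 + 36*15876) - 23866) = -7259 - 1/((3 + 571536) - 23866) = -7259 - 1/(571539 - 23866) = -7259 - 1/547673 = -3975558308/547673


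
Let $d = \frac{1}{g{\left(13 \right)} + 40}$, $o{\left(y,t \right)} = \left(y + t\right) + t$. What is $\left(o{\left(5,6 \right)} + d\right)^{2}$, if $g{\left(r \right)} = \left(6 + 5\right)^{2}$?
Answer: $\frac{7496644}{25921} \approx 289.21$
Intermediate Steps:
$g{\left(r \right)} = 121$ ($g{\left(r \right)} = 11^{2} = 121$)
$o{\left(y,t \right)} = y + 2 t$ ($o{\left(y,t \right)} = \left(t + y\right) + t = y + 2 t$)
$d = \frac{1}{161}$ ($d = \frac{1}{121 + 40} = \frac{1}{161} \approx 0.0062112$)
$\left(o{\left(5,6 \right)} + d\right)^{2} = \left(\left(5 + 2 \cdot 6\right) + \frac{1}{161}\right)^{2} = \left(\left(5 + 12\right) + \frac{1}{161}\right)^{2} = \left(17 + \frac{1}{161}\right)^{2} = \left(\frac{2738}{161}\right)^{2} = \frac{7496644}{25921}$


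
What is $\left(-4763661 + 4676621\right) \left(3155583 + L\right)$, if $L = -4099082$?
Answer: $82122152960$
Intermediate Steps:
$\left(-4763661 + 4676621\right) \left(3155583 + L\right) = \left(-4763661 + 4676621\right) \left(3155583 - 4099082\right) = \left(-87040\right) \left(-943499\right) = 82122152960$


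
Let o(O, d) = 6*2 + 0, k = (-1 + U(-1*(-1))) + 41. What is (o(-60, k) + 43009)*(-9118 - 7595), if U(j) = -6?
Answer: -719009973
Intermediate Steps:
k = 34 (k = (-1 - 6) + 41 = -7 + 41 = 34)
o(O, d) = 12 (o(O, d) = 12 + 0 = 12)
(o(-60, k) + 43009)*(-9118 - 7595) = (12 + 43009)*(-9118 - 7595) = 43021*(-16713) = -719009973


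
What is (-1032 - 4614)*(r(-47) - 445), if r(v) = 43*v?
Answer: 13923036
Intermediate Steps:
(-1032 - 4614)*(r(-47) - 445) = (-1032 - 4614)*(43*(-47) - 445) = -5646*(-2021 - 445) = -5646*(-2466) = 13923036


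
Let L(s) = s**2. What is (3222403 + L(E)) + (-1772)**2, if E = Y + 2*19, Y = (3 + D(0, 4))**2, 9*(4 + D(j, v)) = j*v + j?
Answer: 6363908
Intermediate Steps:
D(j, v) = -4 + j/9 + j*v/9 (D(j, v) = -4 + (j*v + j)/9 = -4 + (j + j*v)/9 = -4 + (j/9 + j*v/9) = -4 + j/9 + j*v/9)
Y = 1 (Y = (3 + (-4 + (1/9)*0 + (1/9)*0*4))**2 = (3 + (-4 + 0 + 0))**2 = (3 - 4)**2 = (-1)**2 = 1)
E = 39 (E = 1 + 2*19 = 1 + 38 = 39)
(3222403 + L(E)) + (-1772)**2 = (3222403 + 39**2) + (-1772)**2 = (3222403 + 1521) + 3139984 = 3223924 + 3139984 = 6363908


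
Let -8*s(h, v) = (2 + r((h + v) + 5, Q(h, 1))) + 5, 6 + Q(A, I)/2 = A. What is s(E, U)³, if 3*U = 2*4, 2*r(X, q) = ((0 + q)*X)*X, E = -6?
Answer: 493039/13824 ≈ 35.665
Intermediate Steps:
Q(A, I) = -12 + 2*A
r(X, q) = q*X²/2 (r(X, q) = (((0 + q)*X)*X)/2 = ((q*X)*X)/2 = ((X*q)*X)/2 = (q*X²)/2 = q*X²/2)
U = 8/3 (U = (2*4)/3 = (⅓)*8 = 8/3 ≈ 2.6667)
s(h, v) = -7/8 - (5 + h + v)²*(-12 + 2*h)/16 (s(h, v) = -((2 + (-12 + 2*h)*((h + v) + 5)²/2) + 5)/8 = -((2 + (-12 + 2*h)*(5 + h + v)²/2) + 5)/8 = -((2 + (5 + h + v)²*(-12 + 2*h)/2) + 5)/8 = -(7 + (5 + h + v)²*(-12 + 2*h)/2)/8 = -7/8 - (5 + h + v)²*(-12 + 2*h)/16)
s(E, U)³ = (-7/8 + (5 - 6 + 8/3)²*(6 - 1*(-6))/8)³ = (-7/8 + (5/3)²*(6 + 6)/8)³ = (-7/8 + (⅛)*(25/9)*12)³ = (-7/8 + 25/6)³ = (79/24)³ = 493039/13824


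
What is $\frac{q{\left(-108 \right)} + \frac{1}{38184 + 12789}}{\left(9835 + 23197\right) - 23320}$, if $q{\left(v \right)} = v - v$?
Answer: $\frac{1}{495049776} \approx 2.02 \cdot 10^{-9}$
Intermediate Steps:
$q{\left(v \right)} = 0$
$\frac{q{\left(-108 \right)} + \frac{1}{38184 + 12789}}{\left(9835 + 23197\right) - 23320} = \frac{0 + \frac{1}{38184 + 12789}}{\left(9835 + 23197\right) - 23320} = \frac{0 + \frac{1}{50973}}{33032 - 23320} = \frac{0 + \frac{1}{50973}}{9712} = \frac{1}{50973} \cdot \frac{1}{9712} = \frac{1}{495049776}$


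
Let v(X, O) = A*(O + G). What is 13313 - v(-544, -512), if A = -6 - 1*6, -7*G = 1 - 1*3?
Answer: 50207/7 ≈ 7172.4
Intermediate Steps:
G = 2/7 (G = -(1 - 1*3)/7 = -(1 - 3)/7 = -⅐*(-2) = 2/7 ≈ 0.28571)
A = -12 (A = -6 - 6 = -12)
v(X, O) = -24/7 - 12*O (v(X, O) = -12*(O + 2/7) = -12*(2/7 + O) = -24/7 - 12*O)
13313 - v(-544, -512) = 13313 - (-24/7 - 12*(-512)) = 13313 - (-24/7 + 6144) = 13313 - 1*42984/7 = 13313 - 42984/7 = 50207/7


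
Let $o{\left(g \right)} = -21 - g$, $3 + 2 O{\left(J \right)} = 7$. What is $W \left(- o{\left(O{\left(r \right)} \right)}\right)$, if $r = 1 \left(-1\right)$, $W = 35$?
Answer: $805$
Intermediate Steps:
$r = -1$
$O{\left(J \right)} = 2$ ($O{\left(J \right)} = - \frac{3}{2} + \frac{1}{2} \cdot 7 = - \frac{3}{2} + \frac{7}{2} = 2$)
$W \left(- o{\left(O{\left(r \right)} \right)}\right) = 35 \left(- (-21 - 2)\right) = 35 \left(\left(-1\right) \left(-23\right)\right) = 35 \cdot 23 = 805$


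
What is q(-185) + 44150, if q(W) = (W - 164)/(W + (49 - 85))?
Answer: 9757499/221 ≈ 44152.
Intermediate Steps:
q(W) = (-164 + W)/(-36 + W) (q(W) = (-164 + W)/(W - 36) = (-164 + W)/(-36 + W))
q(-185) + 44150 = (-164 - 185)/(-36 - 185) + 44150 = -349/(-221) + 44150 = -1/221*(-349) + 44150 = 349/221 + 44150 = 9757499/221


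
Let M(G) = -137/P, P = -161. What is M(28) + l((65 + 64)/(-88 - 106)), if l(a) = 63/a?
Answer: -650023/6923 ≈ -93.893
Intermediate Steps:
M(G) = 137/161 (M(G) = -137/(-161) = -137*(-1/161) = 137/161)
M(28) + l((65 + 64)/(-88 - 106)) = 137/161 + 63/(((65 + 64)/(-88 - 106))) = 137/161 + 63/((129/(-194))) = 137/161 + 63/((129*(-1/194))) = 137/161 + 63/(-129/194) = 137/161 + 63*(-194/129) = 137/161 - 4074/43 = -650023/6923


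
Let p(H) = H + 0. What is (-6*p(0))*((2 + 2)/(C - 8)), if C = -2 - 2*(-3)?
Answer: 0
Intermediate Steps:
p(H) = H
C = 4 (C = -2 + 6 = 4)
(-6*p(0))*((2 + 2)/(C - 8)) = (-6*0)*((2 + 2)/(4 - 8)) = 0*(4/(-4)) = 0*(4*(-¼)) = 0*(-1) = 0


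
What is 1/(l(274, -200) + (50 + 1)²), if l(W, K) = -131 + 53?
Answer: 1/2523 ≈ 0.00039635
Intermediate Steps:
l(W, K) = -78
1/(l(274, -200) + (50 + 1)²) = 1/(-78 + (50 + 1)²) = 1/(-78 + 51²) = 1/(-78 + 2601) = 1/2523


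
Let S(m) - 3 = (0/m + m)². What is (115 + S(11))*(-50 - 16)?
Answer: -15774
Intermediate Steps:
S(m) = 3 + m² (S(m) = 3 + (0/m + m)² = 3 + (0 + m)² = 3 + m²)
(115 + S(11))*(-50 - 16) = (115 + (3 + 11²))*(-50 - 16) = (115 + (3 + 121))*(-66) = (115 + 124)*(-66) = 239*(-66) = -15774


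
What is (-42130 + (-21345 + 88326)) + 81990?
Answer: 106841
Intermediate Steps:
(-42130 + (-21345 + 88326)) + 81990 = (-42130 + 66981) + 81990 = 24851 + 81990 = 106841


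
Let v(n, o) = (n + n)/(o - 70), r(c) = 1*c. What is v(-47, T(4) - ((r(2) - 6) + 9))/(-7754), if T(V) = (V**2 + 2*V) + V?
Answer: -1/3877 ≈ -0.00025793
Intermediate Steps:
r(c) = c
T(V) = V**2 + 3*V
v(n, o) = 2*n/(-70 + o) (v(n, o) = (2*n)/(-70 + o) = 2*n/(-70 + o))
v(-47, T(4) - ((r(2) - 6) + 9))/(-7754) = (2*(-47)/(-70 + (4*(3 + 4) - ((2 - 6) + 9))))/(-7754) = (2*(-47)/(-70 + (4*7 - (-4 + 9))))*(-1/7754) = (2*(-47)/(-70 + (28 - 1*5)))*(-1/7754) = (2*(-47)/(-70 + (28 - 5)))*(-1/7754) = (2*(-47)/(-70 + 23))*(-1/7754) = (2*(-47)/(-47))*(-1/7754) = (2*(-47)*(-1/47))*(-1/7754) = 2*(-1/7754) = -1/3877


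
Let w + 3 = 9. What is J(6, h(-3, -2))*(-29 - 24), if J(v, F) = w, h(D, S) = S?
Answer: -318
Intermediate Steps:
w = 6 (w = -3 + 9 = 6)
J(v, F) = 6
J(6, h(-3, -2))*(-29 - 24) = 6*(-29 - 24) = 6*(-53) = -318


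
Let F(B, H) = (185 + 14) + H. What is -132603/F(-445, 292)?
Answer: -132603/491 ≈ -270.07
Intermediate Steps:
F(B, H) = 199 + H
-132603/F(-445, 292) = -132603/(199 + 292) = -132603/491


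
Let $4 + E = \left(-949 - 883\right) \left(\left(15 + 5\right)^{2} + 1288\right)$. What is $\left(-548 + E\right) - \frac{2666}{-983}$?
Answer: $- \frac{3040384878}{983} \approx -3.093 \cdot 10^{6}$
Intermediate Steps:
$E = -3092420$ ($E = -4 + \left(-949 - 883\right) \left(\left(15 + 5\right)^{2} + 1288\right) = -4 - 1832 \left(20^{2} + 1288\right) = -4 - 1832 \left(400 + 1288\right) = -4 - 3092416 = -3092420$)
$\left(-548 + E\right) - \frac{2666}{-983} = \left(-548 - 3092420\right) - \frac{2666}{-983} = -3092968 - - \frac{2666}{983} = -3092968 + \frac{2666}{983} = - \frac{3040384878}{983}$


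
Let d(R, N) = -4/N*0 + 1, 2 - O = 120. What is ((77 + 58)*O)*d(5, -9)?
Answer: -15930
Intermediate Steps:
O = -118 (O = 2 - 1*120 = 2 - 120 = -118)
d(R, N) = 1 (d(R, N) = 0 + 1 = 1)
((77 + 58)*O)*d(5, -9) = ((77 + 58)*(-118))*1 = (135*(-118))*1 = -15930*1 = -15930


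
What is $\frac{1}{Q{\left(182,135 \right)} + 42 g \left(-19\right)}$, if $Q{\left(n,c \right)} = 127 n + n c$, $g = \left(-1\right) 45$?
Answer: $\frac{1}{83594} \approx 1.1963 \cdot 10^{-5}$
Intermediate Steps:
$g = -45$
$Q{\left(n,c \right)} = 127 n + c n$
$\frac{1}{Q{\left(182,135 \right)} + 42 g \left(-19\right)} = \frac{1}{182 \left(127 + 135\right) + 42 \left(-45\right) \left(-19\right)} = \frac{1}{182 \cdot 262 - -35910} = \frac{1}{47684 + 35910} = \frac{1}{83594}$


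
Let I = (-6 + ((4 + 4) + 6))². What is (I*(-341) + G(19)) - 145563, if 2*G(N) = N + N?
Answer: -167368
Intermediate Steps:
I = 64 (I = (-6 + (8 + 6))² = (-6 + 14)² = 8² = 64)
G(N) = N (G(N) = (N + N)/2 = (2*N)/2 = N)
(I*(-341) + G(19)) - 145563 = (64*(-341) + 19) - 145563 = (-21824 + 19) - 145563 = -21805 - 145563 = -167368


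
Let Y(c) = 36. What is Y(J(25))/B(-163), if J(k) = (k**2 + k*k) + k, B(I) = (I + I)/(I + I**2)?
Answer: -2916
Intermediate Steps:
B(I) = 2*I/(I + I**2) (B(I) = (2*I)/(I + I**2) = 2*I/(I + I**2))
J(k) = k + 2*k**2 (J(k) = (k**2 + k**2) + k = 2*k**2 + k = k + 2*k**2)
Y(J(25))/B(-163) = 36/((2/(1 - 163))) = 36/((2/(-162))) = 36/((2*(-1/162))) = 36/(-1/81) = 36*(-81) = -2916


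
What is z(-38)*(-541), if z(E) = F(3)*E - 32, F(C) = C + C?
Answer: 140660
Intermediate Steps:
F(C) = 2*C
z(E) = -32 + 6*E (z(E) = (2*3)*E - 32 = 6*E - 32 = -32 + 6*E)
z(-38)*(-541) = (-32 + 6*(-38))*(-541) = (-32 - 228)*(-541) = -260*(-541) = 140660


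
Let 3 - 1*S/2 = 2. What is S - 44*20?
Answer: -878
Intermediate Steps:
S = 2 (S = 6 - 2*2 = 6 - 4 = 2)
S - 44*20 = 2 - 44*20 = 2 - 880 = -878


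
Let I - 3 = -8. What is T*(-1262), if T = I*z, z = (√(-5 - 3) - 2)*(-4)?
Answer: 50480 - 50480*I*√2 ≈ 50480.0 - 71390.0*I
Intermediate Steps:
I = -5 (I = 3 - 8 = -5)
z = 8 - 8*I*√2 (z = (√(-8) - 2)*(-4) = (2*I*√2 - 2)*(-4) = (-2 + 2*I*√2)*(-4) = 8 - 8*I*√2 ≈ 8.0 - 11.314*I)
T = -40 + 40*I*√2 (T = -5*(8 - 8*I*√2) = -40 + 40*I*√2 ≈ -40.0 + 56.569*I)
T*(-1262) = (-40 + 40*I*√2)*(-1262) = 50480 - 50480*I*√2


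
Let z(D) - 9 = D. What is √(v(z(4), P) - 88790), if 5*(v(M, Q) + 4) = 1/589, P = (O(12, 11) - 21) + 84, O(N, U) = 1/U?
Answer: I*√770112578905/2945 ≈ 297.98*I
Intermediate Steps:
P = 694/11 (P = (1/11 - 21) + 84 = -230/11 + 84 = 694/11 ≈ 63.091)
z(D) = 9 + D
v(M, Q) = -11779/2945 (v(M, Q) = -4 + (⅕)/589 = -4 + (⅕)*(1/589) = -4 + 1/2945 = -11779/2945)
√(v(z(4), P) - 88790) = √(-11779/2945 - 88790) = √(-261498329/2945) = I*√770112578905/2945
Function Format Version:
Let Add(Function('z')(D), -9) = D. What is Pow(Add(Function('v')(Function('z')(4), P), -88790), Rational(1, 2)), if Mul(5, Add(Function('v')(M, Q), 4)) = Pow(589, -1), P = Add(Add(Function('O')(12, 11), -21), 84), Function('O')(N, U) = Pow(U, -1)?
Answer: Mul(Rational(1, 2945), I, Pow(770112578905, Rational(1, 2))) ≈ Mul(297.98, I)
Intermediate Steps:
P = Rational(694, 11) (P = Add(Add(Pow(11, -1), -21), 84) = Add(Add(Rational(1, 11), -21), 84) = Add(Rational(-230, 11), 84) = Rational(694, 11) ≈ 63.091)
Function('z')(D) = Add(9, D)
Function('v')(M, Q) = Rational(-11779, 2945) (Function('v')(M, Q) = Add(-4, Mul(Rational(1, 5), Pow(589, -1))) = Add(-4, Mul(Rational(1, 5), Rational(1, 589))) = Add(-4, Rational(1, 2945)) = Rational(-11779, 2945))
Pow(Add(Function('v')(Function('z')(4), P), -88790), Rational(1, 2)) = Pow(Add(Rational(-11779, 2945), -88790), Rational(1, 2)) = Pow(Rational(-261498329, 2945), Rational(1, 2)) = Mul(Rational(1, 2945), I, Pow(770112578905, Rational(1, 2)))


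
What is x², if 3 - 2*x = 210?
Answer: 42849/4 ≈ 10712.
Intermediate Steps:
x = -207/2 (x = 3/2 - ½*210 = 3/2 - 105 = -207/2 ≈ -103.50)
x² = (-207/2)² = 42849/4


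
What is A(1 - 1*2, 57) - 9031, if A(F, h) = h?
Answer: -8974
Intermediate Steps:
A(1 - 1*2, 57) - 9031 = 57 - 9031 = -8974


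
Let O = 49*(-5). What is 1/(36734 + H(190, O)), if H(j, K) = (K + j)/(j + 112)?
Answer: 302/11093613 ≈ 2.7223e-5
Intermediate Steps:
O = -245
H(j, K) = (K + j)/(112 + j)
1/(36734 + H(190, O)) = 1/(36734 + (-245 + 190)/(112 + 190)) = 1/(36734 - 55/302) = 1/(11093613/302) = 302/11093613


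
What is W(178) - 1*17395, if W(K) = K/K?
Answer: -17394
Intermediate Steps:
W(K) = 1
W(178) - 1*17395 = 1 - 1*17395 = 1 - 17395 = -17394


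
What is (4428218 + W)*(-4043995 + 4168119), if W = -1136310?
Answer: 408604788592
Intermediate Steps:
(4428218 + W)*(-4043995 + 4168119) = (4428218 - 1136310)*(-4043995 + 4168119) = 3291908*124124 = 408604788592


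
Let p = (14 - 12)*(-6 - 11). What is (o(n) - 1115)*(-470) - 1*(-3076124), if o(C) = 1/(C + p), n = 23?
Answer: 39602384/11 ≈ 3.6002e+6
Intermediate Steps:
p = -34 (p = 2*(-17) = -34)
o(C) = 1/(-34 + C) (o(C) = 1/(C - 34) = 1/(-34 + C))
(o(n) - 1115)*(-470) - 1*(-3076124) = (1/(-34 + 23) - 1115)*(-470) - 1*(-3076124) = (1/(-11) - 1115)*(-470) + 3076124 = (-1/11 - 1115)*(-470) + 3076124 = -12266/11*(-470) + 3076124 = 5765020/11 + 3076124 = 39602384/11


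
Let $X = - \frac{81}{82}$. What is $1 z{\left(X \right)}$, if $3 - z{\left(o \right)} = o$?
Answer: $\frac{327}{82} \approx 3.9878$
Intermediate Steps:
$X = - \frac{81}{82}$ ($X = \left(-81\right) \frac{1}{82} = - \frac{81}{82} \approx -0.9878$)
$z{\left(o \right)} = 3 - o$
$1 z{\left(X \right)} = 1 \left(3 - - \frac{81}{82}\right) = 1 \left(3 + \frac{81}{82}\right) = 1 \cdot \frac{327}{82} = \frac{327}{82}$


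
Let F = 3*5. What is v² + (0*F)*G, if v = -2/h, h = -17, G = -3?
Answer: 4/289 ≈ 0.013841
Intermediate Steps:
F = 15
v = 2/17 (v = -2/(-17) = -2*(-1/17) = 2/17 ≈ 0.11765)
v² + (0*F)*G = (2/17)² + (0*15)*(-3) = 4/289 + 0*(-3) = 4/289 + 0 = 4/289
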